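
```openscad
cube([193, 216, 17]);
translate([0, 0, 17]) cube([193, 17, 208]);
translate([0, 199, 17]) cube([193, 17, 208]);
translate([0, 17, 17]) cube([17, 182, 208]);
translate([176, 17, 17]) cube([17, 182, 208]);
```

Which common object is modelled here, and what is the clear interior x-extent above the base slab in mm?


An open box. The internal width is 159 mm.

A 193×216 base slab with four walls standing on it — an open box. The base is 193 mm wide and the walls are 17 mm thick, so the internal width is 193 − 2 × 17 = 159 mm.


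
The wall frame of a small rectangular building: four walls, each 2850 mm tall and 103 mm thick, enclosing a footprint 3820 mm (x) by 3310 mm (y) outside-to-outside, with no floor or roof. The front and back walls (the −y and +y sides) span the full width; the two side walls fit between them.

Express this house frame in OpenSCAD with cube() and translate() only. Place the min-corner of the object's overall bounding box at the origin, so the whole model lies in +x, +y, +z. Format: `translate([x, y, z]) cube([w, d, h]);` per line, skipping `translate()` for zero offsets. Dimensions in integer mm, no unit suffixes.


cube([3820, 103, 2850]);
translate([0, 3207, 0]) cube([3820, 103, 2850]);
translate([0, 103, 0]) cube([103, 3104, 2850]);
translate([3717, 103, 0]) cube([103, 3104, 2850]);


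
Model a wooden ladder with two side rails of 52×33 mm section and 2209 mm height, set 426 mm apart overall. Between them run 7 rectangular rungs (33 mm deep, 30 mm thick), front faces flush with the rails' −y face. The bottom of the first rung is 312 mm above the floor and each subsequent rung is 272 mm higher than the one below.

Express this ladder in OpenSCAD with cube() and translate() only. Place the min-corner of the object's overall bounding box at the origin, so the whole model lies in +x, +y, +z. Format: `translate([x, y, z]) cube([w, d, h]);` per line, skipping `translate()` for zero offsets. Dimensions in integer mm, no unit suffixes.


cube([52, 33, 2209]);
translate([374, 0, 0]) cube([52, 33, 2209]);
translate([52, 0, 312]) cube([322, 33, 30]);
translate([52, 0, 584]) cube([322, 33, 30]);
translate([52, 0, 856]) cube([322, 33, 30]);
translate([52, 0, 1128]) cube([322, 33, 30]);
translate([52, 0, 1400]) cube([322, 33, 30]);
translate([52, 0, 1672]) cube([322, 33, 30]);
translate([52, 0, 1944]) cube([322, 33, 30]);


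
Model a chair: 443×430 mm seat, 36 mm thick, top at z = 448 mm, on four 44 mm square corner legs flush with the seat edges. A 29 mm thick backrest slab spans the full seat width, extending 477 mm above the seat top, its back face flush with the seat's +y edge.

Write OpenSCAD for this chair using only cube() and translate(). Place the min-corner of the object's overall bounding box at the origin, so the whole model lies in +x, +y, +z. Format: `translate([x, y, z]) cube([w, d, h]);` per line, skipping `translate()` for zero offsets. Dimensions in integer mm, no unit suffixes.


translate([0, 0, 412]) cube([443, 430, 36]);
cube([44, 44, 412]);
translate([399, 0, 0]) cube([44, 44, 412]);
translate([0, 386, 0]) cube([44, 44, 412]);
translate([399, 386, 0]) cube([44, 44, 412]);
translate([0, 401, 448]) cube([443, 29, 477]);


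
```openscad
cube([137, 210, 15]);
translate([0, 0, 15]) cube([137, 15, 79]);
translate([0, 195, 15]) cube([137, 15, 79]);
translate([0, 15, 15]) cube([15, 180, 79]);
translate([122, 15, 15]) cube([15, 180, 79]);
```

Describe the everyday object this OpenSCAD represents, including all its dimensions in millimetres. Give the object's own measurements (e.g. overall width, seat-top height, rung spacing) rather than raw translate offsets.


An open-topped rectangular box: outside dimensions 137×210×94 mm, with a uniform wall and base thickness of 15 mm. The base is a full 137×210 slab on the floor; four walls sit on top of the base. The front and back walls (the −y and +y sides) span the full width; the two side walls fit between them.


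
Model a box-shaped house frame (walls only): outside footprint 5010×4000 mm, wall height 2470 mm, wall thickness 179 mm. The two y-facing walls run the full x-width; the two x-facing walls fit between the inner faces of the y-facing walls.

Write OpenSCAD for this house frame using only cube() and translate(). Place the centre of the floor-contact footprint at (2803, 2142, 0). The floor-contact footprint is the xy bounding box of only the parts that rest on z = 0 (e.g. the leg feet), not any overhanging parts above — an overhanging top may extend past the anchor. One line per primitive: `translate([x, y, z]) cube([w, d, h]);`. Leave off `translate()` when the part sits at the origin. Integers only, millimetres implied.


translate([298, 142, 0]) cube([5010, 179, 2470]);
translate([298, 3963, 0]) cube([5010, 179, 2470]);
translate([298, 321, 0]) cube([179, 3642, 2470]);
translate([5129, 321, 0]) cube([179, 3642, 2470]);


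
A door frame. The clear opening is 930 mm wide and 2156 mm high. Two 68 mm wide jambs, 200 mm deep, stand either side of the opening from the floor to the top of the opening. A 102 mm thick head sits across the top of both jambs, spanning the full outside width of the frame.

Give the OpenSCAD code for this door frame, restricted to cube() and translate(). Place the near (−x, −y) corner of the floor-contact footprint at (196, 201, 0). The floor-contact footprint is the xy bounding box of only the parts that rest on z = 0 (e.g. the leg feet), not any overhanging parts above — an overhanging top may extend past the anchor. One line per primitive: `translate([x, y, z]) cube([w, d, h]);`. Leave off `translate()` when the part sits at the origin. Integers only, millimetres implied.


translate([196, 201, 0]) cube([68, 200, 2156]);
translate([1194, 201, 0]) cube([68, 200, 2156]);
translate([196, 201, 2156]) cube([1066, 200, 102]);


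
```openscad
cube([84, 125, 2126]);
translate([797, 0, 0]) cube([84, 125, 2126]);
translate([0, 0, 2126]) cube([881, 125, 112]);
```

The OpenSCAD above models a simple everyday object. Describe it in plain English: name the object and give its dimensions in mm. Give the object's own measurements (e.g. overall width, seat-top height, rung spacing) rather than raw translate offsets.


A door frame. The clear opening is 713 mm wide and 2126 mm high. Two 84 mm wide jambs, 125 mm deep, stand either side of the opening from the floor to the top of the opening. A 112 mm thick head sits across the top of both jambs, spanning the full outside width of the frame.


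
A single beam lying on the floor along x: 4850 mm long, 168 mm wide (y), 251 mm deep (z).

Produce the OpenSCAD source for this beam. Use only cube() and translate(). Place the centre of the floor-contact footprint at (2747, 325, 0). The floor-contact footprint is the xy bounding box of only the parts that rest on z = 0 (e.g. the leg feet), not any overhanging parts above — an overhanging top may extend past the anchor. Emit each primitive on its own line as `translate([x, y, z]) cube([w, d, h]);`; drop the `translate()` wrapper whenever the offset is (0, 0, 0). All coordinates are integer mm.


translate([322, 241, 0]) cube([4850, 168, 251]);


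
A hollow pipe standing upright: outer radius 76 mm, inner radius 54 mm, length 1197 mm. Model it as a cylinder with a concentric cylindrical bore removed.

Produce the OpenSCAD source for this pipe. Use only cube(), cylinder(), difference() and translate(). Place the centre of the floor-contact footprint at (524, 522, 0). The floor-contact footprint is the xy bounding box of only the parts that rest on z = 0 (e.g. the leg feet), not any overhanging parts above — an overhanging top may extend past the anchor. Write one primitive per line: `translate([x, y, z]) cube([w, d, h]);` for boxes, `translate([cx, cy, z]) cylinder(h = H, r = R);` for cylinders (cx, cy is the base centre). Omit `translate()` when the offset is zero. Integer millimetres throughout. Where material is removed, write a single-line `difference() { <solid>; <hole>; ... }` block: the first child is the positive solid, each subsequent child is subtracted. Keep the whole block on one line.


difference() { translate([524, 522, 0]) cylinder(h = 1197, r = 76); translate([524, 522, 0]) cylinder(h = 1197, r = 54); }


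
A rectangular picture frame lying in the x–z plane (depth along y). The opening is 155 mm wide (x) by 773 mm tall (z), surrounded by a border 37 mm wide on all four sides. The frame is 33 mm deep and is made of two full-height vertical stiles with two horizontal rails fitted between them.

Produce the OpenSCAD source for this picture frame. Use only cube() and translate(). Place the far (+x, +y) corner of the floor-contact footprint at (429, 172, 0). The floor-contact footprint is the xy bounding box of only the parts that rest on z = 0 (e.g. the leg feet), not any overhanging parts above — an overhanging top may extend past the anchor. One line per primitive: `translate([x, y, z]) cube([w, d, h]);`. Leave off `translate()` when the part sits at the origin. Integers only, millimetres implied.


translate([200, 139, 0]) cube([37, 33, 847]);
translate([392, 139, 0]) cube([37, 33, 847]);
translate([237, 139, 0]) cube([155, 33, 37]);
translate([237, 139, 810]) cube([155, 33, 37]);


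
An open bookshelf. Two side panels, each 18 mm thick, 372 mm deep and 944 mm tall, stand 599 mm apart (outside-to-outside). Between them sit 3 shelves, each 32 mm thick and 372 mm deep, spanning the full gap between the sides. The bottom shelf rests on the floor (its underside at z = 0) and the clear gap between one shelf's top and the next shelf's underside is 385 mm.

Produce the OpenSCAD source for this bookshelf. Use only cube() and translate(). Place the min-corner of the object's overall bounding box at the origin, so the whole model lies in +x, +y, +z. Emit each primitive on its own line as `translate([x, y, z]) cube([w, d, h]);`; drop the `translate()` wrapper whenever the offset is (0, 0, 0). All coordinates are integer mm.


cube([18, 372, 944]);
translate([581, 0, 0]) cube([18, 372, 944]);
translate([18, 0, 0]) cube([563, 372, 32]);
translate([18, 0, 417]) cube([563, 372, 32]);
translate([18, 0, 834]) cube([563, 372, 32]);


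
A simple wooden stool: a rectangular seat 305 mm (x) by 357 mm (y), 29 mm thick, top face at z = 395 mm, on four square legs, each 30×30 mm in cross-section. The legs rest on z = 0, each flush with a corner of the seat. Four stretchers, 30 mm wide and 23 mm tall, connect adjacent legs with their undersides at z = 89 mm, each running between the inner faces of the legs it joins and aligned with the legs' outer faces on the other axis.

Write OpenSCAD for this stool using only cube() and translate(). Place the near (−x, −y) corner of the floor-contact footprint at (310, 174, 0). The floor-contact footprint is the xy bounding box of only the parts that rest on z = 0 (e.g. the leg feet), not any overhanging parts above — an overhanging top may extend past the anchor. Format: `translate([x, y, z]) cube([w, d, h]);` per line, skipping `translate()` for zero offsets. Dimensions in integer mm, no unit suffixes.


translate([310, 174, 366]) cube([305, 357, 29]);
translate([310, 174, 0]) cube([30, 30, 366]);
translate([585, 174, 0]) cube([30, 30, 366]);
translate([310, 501, 0]) cube([30, 30, 366]);
translate([585, 501, 0]) cube([30, 30, 366]);
translate([340, 174, 89]) cube([245, 30, 23]);
translate([340, 501, 89]) cube([245, 30, 23]);
translate([310, 204, 89]) cube([30, 297, 23]);
translate([585, 204, 89]) cube([30, 297, 23]);


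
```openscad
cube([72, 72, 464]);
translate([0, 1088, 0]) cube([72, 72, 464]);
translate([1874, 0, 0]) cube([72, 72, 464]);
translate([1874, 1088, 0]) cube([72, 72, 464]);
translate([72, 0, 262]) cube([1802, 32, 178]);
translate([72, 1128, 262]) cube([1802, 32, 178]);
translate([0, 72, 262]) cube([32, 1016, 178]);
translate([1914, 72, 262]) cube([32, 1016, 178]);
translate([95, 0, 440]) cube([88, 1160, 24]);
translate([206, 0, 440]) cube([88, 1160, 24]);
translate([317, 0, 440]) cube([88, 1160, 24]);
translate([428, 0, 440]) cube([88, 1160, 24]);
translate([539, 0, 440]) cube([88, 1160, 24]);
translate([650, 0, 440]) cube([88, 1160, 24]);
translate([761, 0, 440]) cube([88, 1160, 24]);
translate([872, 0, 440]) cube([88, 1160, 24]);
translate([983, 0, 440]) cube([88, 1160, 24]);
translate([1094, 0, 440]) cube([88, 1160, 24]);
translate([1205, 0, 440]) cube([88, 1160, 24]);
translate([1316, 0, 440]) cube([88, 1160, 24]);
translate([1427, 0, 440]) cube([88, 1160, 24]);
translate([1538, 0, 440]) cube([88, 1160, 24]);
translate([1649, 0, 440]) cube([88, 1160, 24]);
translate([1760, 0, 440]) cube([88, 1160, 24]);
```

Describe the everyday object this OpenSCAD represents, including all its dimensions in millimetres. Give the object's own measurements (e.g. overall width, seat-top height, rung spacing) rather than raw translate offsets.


A bed frame 1946 mm long (x) by 1160 mm wide (y). Four 72×72 mm corner posts, 464 mm tall, at the corners of the footprint. Four rails of 32 mm thickness and 178 mm height run between adjacent posts with their undersides at z = 262 mm, their outer faces flush with the outside of the frame (the two x-running rails run between the posts' inner faces; the two y-running rails run between the posts' inner faces). 16 slats, each 88 mm wide (x) and 24 mm thick, lie across the top of the two x-running rails, running the full 1160 mm width of the frame in y; along x they sit between the end posts with a 23 mm gap after the −x posts and between neighbouring slats, leaving 26 mm before the +x posts.


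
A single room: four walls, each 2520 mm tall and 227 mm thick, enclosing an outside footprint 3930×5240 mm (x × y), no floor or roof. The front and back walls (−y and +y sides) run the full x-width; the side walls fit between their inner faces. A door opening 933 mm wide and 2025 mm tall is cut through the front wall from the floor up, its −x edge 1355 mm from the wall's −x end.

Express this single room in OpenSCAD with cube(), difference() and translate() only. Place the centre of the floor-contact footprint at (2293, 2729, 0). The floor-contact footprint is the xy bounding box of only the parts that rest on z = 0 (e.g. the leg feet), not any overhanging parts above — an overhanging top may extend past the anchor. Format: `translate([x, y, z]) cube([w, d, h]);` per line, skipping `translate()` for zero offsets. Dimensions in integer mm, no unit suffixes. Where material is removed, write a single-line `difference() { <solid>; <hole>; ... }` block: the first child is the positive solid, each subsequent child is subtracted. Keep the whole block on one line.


difference() { translate([328, 109, 0]) cube([3930, 227, 2520]); translate([1683, 109, 0]) cube([933, 227, 2025]); }
translate([328, 5122, 0]) cube([3930, 227, 2520]);
translate([328, 336, 0]) cube([227, 4786, 2520]);
translate([4031, 336, 0]) cube([227, 4786, 2520]);


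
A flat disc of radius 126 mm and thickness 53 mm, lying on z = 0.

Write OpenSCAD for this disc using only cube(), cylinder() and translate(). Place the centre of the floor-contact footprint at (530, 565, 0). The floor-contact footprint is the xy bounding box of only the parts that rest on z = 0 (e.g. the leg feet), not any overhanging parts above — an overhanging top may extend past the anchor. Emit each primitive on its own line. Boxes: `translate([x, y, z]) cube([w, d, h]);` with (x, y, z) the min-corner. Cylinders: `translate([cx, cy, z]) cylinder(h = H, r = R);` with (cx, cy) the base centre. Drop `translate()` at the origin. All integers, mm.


translate([530, 565, 0]) cylinder(h = 53, r = 126);


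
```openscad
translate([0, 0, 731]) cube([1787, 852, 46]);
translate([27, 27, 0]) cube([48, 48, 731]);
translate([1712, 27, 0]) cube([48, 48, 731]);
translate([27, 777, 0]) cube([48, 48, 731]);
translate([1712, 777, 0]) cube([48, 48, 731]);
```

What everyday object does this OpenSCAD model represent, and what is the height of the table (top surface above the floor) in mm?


A table. The table height is 777 mm.

A 1787×852×46 slab sits at z = 731 on four 48 mm square posts — a table. The top surface is at 731 + 46 = 777 mm.


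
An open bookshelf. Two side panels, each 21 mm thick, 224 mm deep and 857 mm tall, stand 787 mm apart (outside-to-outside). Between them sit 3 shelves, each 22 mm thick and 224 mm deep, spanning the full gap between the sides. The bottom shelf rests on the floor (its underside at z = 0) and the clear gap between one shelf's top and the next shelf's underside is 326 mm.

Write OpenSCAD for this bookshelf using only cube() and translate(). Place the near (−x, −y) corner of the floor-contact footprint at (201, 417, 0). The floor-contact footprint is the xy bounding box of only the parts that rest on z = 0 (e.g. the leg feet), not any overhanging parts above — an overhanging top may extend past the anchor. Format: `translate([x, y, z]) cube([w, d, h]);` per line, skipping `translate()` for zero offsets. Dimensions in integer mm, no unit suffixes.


translate([201, 417, 0]) cube([21, 224, 857]);
translate([967, 417, 0]) cube([21, 224, 857]);
translate([222, 417, 0]) cube([745, 224, 22]);
translate([222, 417, 348]) cube([745, 224, 22]);
translate([222, 417, 696]) cube([745, 224, 22]);


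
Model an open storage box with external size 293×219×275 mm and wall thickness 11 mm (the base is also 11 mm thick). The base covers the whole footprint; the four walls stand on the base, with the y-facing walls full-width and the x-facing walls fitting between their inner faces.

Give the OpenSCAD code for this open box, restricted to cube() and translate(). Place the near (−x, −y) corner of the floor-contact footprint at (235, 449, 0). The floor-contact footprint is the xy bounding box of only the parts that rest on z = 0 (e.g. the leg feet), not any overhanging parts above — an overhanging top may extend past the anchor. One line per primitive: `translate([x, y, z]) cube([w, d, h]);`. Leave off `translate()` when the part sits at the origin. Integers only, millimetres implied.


translate([235, 449, 0]) cube([293, 219, 11]);
translate([235, 449, 11]) cube([293, 11, 264]);
translate([235, 657, 11]) cube([293, 11, 264]);
translate([235, 460, 11]) cube([11, 197, 264]);
translate([517, 460, 11]) cube([11, 197, 264]);


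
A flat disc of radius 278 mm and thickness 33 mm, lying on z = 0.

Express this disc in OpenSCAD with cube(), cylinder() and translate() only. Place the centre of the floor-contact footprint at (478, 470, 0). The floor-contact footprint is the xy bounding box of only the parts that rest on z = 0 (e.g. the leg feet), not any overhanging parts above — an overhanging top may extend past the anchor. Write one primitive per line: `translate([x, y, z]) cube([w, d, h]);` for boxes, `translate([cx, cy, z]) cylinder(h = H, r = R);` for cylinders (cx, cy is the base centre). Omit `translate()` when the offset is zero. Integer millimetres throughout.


translate([478, 470, 0]) cylinder(h = 33, r = 278);


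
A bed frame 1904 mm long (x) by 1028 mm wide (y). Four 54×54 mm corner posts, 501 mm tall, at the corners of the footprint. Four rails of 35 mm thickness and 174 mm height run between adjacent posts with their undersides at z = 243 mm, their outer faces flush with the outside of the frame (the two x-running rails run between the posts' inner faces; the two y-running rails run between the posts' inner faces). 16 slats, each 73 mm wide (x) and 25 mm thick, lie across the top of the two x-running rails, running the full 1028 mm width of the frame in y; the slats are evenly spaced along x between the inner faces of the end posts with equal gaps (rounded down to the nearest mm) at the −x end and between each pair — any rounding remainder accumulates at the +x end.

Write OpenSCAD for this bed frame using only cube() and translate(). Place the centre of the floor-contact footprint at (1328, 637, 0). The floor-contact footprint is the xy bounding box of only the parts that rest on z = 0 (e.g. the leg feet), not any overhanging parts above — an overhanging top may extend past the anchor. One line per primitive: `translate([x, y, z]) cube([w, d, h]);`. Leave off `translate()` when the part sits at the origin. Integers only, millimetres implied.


translate([376, 123, 0]) cube([54, 54, 501]);
translate([376, 1097, 0]) cube([54, 54, 501]);
translate([2226, 123, 0]) cube([54, 54, 501]);
translate([2226, 1097, 0]) cube([54, 54, 501]);
translate([430, 123, 243]) cube([1796, 35, 174]);
translate([430, 1116, 243]) cube([1796, 35, 174]);
translate([376, 177, 243]) cube([35, 920, 174]);
translate([2245, 177, 243]) cube([35, 920, 174]);
translate([466, 123, 417]) cube([73, 1028, 25]);
translate([575, 123, 417]) cube([73, 1028, 25]);
translate([684, 123, 417]) cube([73, 1028, 25]);
translate([793, 123, 417]) cube([73, 1028, 25]);
translate([902, 123, 417]) cube([73, 1028, 25]);
translate([1011, 123, 417]) cube([73, 1028, 25]);
translate([1120, 123, 417]) cube([73, 1028, 25]);
translate([1229, 123, 417]) cube([73, 1028, 25]);
translate([1338, 123, 417]) cube([73, 1028, 25]);
translate([1447, 123, 417]) cube([73, 1028, 25]);
translate([1556, 123, 417]) cube([73, 1028, 25]);
translate([1665, 123, 417]) cube([73, 1028, 25]);
translate([1774, 123, 417]) cube([73, 1028, 25]);
translate([1883, 123, 417]) cube([73, 1028, 25]);
translate([1992, 123, 417]) cube([73, 1028, 25]);
translate([2101, 123, 417]) cube([73, 1028, 25]);


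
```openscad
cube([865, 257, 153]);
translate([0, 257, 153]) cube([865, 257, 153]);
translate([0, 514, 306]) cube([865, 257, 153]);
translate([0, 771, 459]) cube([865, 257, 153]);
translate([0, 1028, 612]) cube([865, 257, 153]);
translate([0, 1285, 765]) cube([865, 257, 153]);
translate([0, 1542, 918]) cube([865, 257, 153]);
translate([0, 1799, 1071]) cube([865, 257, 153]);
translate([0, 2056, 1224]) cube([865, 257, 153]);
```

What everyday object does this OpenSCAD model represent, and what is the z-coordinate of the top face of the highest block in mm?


A staircase. The total rise is 1377 mm.

9 identical blocks, each offset up and back from the previous — a staircase. Each step is 153 mm tall and there are 9 of them, so the total rise is 9 × 153 = 1377 mm.


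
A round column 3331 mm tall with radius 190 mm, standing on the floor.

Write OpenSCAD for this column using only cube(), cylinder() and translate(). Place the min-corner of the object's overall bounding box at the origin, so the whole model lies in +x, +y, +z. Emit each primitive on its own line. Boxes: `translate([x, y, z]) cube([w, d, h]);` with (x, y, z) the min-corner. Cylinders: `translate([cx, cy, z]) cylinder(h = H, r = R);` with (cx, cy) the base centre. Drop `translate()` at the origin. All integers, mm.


translate([190, 190, 0]) cylinder(h = 3331, r = 190);


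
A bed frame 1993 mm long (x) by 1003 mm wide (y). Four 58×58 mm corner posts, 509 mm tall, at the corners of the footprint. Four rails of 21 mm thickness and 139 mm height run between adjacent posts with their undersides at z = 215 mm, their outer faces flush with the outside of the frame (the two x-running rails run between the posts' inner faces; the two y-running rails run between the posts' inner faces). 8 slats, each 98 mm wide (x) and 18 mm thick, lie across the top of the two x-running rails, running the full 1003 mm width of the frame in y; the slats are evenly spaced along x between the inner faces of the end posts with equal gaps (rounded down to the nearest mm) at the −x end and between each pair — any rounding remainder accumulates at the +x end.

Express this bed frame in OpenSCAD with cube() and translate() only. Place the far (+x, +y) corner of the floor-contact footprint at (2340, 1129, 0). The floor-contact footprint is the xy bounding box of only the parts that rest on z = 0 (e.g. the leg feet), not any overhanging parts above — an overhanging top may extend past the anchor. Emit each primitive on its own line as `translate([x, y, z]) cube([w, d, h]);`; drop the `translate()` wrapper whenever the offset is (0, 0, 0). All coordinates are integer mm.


translate([347, 126, 0]) cube([58, 58, 509]);
translate([347, 1071, 0]) cube([58, 58, 509]);
translate([2282, 126, 0]) cube([58, 58, 509]);
translate([2282, 1071, 0]) cube([58, 58, 509]);
translate([405, 126, 215]) cube([1877, 21, 139]);
translate([405, 1108, 215]) cube([1877, 21, 139]);
translate([347, 184, 215]) cube([21, 887, 139]);
translate([2319, 184, 215]) cube([21, 887, 139]);
translate([526, 126, 354]) cube([98, 1003, 18]);
translate([745, 126, 354]) cube([98, 1003, 18]);
translate([964, 126, 354]) cube([98, 1003, 18]);
translate([1183, 126, 354]) cube([98, 1003, 18]);
translate([1402, 126, 354]) cube([98, 1003, 18]);
translate([1621, 126, 354]) cube([98, 1003, 18]);
translate([1840, 126, 354]) cube([98, 1003, 18]);
translate([2059, 126, 354]) cube([98, 1003, 18]);


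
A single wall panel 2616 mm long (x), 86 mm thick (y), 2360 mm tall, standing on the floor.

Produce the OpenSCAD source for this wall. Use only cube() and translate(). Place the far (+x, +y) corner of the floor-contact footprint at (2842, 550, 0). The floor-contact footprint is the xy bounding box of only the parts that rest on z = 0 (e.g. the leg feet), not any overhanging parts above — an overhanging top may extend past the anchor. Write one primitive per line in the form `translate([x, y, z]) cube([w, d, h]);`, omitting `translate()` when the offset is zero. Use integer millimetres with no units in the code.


translate([226, 464, 0]) cube([2616, 86, 2360]);


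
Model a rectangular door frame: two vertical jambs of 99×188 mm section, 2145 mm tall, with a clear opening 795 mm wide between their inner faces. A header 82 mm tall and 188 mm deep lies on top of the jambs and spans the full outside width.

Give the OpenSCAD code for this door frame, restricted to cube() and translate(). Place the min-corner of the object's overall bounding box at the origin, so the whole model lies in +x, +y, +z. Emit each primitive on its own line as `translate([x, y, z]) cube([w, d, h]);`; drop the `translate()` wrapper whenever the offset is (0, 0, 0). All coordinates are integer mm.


cube([99, 188, 2145]);
translate([894, 0, 0]) cube([99, 188, 2145]);
translate([0, 0, 2145]) cube([993, 188, 82]);


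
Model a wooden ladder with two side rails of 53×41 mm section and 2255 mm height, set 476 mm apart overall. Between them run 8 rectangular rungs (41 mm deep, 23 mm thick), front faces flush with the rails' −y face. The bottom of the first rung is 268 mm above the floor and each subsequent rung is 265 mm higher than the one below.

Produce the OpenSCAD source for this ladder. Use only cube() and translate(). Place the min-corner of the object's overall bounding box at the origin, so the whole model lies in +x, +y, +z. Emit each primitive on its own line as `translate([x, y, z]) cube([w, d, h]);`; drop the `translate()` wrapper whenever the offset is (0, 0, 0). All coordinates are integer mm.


cube([53, 41, 2255]);
translate([423, 0, 0]) cube([53, 41, 2255]);
translate([53, 0, 268]) cube([370, 41, 23]);
translate([53, 0, 533]) cube([370, 41, 23]);
translate([53, 0, 798]) cube([370, 41, 23]);
translate([53, 0, 1063]) cube([370, 41, 23]);
translate([53, 0, 1328]) cube([370, 41, 23]);
translate([53, 0, 1593]) cube([370, 41, 23]);
translate([53, 0, 1858]) cube([370, 41, 23]);
translate([53, 0, 2123]) cube([370, 41, 23]);


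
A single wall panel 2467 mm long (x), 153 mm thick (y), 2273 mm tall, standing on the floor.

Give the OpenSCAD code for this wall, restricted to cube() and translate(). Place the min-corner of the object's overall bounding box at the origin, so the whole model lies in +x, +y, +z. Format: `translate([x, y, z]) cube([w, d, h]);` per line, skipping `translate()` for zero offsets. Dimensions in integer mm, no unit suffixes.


cube([2467, 153, 2273]);


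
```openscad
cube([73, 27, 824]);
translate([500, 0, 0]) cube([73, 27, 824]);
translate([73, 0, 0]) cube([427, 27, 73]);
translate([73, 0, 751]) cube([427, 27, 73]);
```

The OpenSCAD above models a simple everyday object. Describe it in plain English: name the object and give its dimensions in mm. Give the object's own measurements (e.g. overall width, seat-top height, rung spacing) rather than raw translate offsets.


A rectangular picture frame lying in the x–z plane (depth along y). The opening is 427 mm wide (x) by 678 mm tall (z), surrounded by a border 73 mm wide on all four sides. The frame is 27 mm deep and is made of two full-height vertical stiles with two horizontal rails fitted between them.


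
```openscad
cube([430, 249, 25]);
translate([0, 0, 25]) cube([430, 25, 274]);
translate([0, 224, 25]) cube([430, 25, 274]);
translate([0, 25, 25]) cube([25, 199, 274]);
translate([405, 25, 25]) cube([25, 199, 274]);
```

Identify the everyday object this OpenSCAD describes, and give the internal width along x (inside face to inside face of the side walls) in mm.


An open box. The internal width is 380 mm.

A 430×249 base slab with four walls standing on it — an open box. The base is 430 mm wide and the walls are 25 mm thick, so the internal width is 430 − 2 × 25 = 380 mm.


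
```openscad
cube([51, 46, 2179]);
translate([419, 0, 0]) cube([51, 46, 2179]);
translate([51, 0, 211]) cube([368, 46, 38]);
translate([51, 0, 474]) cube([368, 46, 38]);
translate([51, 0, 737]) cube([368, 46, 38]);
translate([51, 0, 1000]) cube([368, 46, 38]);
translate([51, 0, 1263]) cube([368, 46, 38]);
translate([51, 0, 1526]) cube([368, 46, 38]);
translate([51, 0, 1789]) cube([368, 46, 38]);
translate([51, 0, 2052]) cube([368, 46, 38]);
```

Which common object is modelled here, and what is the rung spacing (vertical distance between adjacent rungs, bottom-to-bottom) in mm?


A ladder. The rung spacing is 263 mm.

Two tall 51×46 posts with 8 short bars between them — a ladder. Adjacent rungs sit at z = 211 and z = 474, so the spacing is 474 − 211 = 263 mm.


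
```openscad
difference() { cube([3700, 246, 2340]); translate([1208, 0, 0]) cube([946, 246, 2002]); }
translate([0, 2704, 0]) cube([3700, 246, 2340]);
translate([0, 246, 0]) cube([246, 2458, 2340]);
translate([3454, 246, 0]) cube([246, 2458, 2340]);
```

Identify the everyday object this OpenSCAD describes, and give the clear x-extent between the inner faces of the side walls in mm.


A single room. The interior width is 3208 mm.

Four walls enclosing a rectangle with a door in the front wall — a room. Outside width 3700 minus two 246 mm walls gives 3208 mm.


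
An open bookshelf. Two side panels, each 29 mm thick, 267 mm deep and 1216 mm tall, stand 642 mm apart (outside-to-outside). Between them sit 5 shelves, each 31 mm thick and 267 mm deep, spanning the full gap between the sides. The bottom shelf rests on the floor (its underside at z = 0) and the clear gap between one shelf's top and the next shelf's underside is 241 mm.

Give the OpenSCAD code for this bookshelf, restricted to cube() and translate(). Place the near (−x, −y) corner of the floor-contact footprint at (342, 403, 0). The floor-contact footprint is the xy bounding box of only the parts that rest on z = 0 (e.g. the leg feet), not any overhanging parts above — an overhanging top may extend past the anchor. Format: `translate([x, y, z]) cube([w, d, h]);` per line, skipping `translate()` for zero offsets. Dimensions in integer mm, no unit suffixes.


translate([342, 403, 0]) cube([29, 267, 1216]);
translate([955, 403, 0]) cube([29, 267, 1216]);
translate([371, 403, 0]) cube([584, 267, 31]);
translate([371, 403, 272]) cube([584, 267, 31]);
translate([371, 403, 544]) cube([584, 267, 31]);
translate([371, 403, 816]) cube([584, 267, 31]);
translate([371, 403, 1088]) cube([584, 267, 31]);


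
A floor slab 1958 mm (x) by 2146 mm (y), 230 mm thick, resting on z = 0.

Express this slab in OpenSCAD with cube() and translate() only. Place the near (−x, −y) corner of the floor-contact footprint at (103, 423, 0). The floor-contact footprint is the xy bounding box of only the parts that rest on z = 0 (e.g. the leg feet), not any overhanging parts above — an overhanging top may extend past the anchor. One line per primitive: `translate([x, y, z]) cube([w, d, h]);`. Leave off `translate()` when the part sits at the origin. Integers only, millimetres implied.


translate([103, 423, 0]) cube([1958, 2146, 230]);


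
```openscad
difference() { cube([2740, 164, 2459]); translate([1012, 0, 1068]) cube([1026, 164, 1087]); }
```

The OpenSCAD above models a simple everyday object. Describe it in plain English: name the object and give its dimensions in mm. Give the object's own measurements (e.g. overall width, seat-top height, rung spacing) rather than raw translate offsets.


A wall 2740 mm long (x), 164 mm thick (y), 2459 mm tall, with a rectangular window opening cut through it. The opening is 1026 mm wide and 1087 mm tall; its sill is at z = 1068 mm and its near (−x) edge is 1012 mm from the wall's −x end. The opening passes through the full wall thickness.


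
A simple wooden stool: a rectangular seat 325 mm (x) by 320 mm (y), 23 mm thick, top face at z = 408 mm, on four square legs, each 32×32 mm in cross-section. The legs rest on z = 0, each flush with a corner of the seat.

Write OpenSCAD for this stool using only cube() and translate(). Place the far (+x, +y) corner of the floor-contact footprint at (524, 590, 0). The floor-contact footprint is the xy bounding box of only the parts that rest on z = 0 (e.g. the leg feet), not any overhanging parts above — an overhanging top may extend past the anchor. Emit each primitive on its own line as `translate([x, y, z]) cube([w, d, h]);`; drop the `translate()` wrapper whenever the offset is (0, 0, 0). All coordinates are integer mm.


translate([199, 270, 385]) cube([325, 320, 23]);
translate([199, 270, 0]) cube([32, 32, 385]);
translate([492, 270, 0]) cube([32, 32, 385]);
translate([199, 558, 0]) cube([32, 32, 385]);
translate([492, 558, 0]) cube([32, 32, 385]);


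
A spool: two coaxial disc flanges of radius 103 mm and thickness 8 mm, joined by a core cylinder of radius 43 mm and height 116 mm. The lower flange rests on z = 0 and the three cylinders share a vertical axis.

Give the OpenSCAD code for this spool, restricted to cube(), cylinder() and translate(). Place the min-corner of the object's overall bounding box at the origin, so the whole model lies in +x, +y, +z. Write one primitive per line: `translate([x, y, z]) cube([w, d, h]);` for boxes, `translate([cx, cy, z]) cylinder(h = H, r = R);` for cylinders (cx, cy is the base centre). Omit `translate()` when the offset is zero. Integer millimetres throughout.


translate([103, 103, 0]) cylinder(h = 8, r = 103);
translate([103, 103, 8]) cylinder(h = 116, r = 43);
translate([103, 103, 124]) cylinder(h = 8, r = 103);


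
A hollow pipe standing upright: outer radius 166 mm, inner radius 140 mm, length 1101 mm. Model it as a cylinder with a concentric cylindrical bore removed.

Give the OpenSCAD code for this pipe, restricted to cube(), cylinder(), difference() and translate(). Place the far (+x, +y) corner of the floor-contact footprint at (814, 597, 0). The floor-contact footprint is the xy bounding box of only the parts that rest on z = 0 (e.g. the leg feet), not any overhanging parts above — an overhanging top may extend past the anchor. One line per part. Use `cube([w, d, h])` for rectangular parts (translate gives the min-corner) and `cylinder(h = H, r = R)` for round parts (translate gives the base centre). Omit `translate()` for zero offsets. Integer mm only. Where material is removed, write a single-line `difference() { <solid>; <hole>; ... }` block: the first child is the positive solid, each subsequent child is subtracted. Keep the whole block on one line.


difference() { translate([648, 431, 0]) cylinder(h = 1101, r = 166); translate([648, 431, 0]) cylinder(h = 1101, r = 140); }


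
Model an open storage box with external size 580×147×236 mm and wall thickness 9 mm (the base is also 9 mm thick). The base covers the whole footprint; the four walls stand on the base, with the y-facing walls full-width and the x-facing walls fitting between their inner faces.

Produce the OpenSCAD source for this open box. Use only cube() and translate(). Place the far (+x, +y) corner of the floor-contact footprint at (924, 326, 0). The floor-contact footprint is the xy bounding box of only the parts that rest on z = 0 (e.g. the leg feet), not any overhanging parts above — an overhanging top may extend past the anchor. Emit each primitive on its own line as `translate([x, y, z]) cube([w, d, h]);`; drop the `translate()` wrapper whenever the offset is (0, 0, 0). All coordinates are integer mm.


translate([344, 179, 0]) cube([580, 147, 9]);
translate([344, 179, 9]) cube([580, 9, 227]);
translate([344, 317, 9]) cube([580, 9, 227]);
translate([344, 188, 9]) cube([9, 129, 227]);
translate([915, 188, 9]) cube([9, 129, 227]);


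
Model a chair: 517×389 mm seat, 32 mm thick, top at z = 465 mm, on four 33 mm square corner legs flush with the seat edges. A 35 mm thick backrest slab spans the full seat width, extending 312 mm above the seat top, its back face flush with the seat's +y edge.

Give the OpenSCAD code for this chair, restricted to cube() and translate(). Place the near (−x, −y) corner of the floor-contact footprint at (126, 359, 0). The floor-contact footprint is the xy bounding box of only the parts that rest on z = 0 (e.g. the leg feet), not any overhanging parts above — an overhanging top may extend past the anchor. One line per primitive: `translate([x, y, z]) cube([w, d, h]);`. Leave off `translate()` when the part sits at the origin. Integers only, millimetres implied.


translate([126, 359, 433]) cube([517, 389, 32]);
translate([126, 359, 0]) cube([33, 33, 433]);
translate([610, 359, 0]) cube([33, 33, 433]);
translate([126, 715, 0]) cube([33, 33, 433]);
translate([610, 715, 0]) cube([33, 33, 433]);
translate([126, 713, 465]) cube([517, 35, 312]);


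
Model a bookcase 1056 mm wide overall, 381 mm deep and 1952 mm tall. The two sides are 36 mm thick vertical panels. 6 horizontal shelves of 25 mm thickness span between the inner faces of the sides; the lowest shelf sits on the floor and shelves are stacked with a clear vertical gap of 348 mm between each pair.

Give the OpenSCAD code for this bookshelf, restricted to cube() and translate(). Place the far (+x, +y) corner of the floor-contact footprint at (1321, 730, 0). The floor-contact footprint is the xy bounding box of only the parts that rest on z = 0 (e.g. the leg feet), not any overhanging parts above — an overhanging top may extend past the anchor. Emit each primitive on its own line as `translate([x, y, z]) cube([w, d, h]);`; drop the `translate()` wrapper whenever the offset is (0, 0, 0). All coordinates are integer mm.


translate([265, 349, 0]) cube([36, 381, 1952]);
translate([1285, 349, 0]) cube([36, 381, 1952]);
translate([301, 349, 0]) cube([984, 381, 25]);
translate([301, 349, 373]) cube([984, 381, 25]);
translate([301, 349, 746]) cube([984, 381, 25]);
translate([301, 349, 1119]) cube([984, 381, 25]);
translate([301, 349, 1492]) cube([984, 381, 25]);
translate([301, 349, 1865]) cube([984, 381, 25]);


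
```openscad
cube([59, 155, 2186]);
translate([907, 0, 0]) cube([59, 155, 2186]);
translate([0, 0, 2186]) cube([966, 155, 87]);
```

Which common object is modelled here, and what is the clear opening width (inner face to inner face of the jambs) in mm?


A door frame. The clear opening width is 848 mm.

Two 2186 mm tall posts with a header on top — a door frame. The left jamb is 59 mm wide at x = 0; the right jamb starts at x = 907. The clear opening is 907 − 59 = 848 mm.


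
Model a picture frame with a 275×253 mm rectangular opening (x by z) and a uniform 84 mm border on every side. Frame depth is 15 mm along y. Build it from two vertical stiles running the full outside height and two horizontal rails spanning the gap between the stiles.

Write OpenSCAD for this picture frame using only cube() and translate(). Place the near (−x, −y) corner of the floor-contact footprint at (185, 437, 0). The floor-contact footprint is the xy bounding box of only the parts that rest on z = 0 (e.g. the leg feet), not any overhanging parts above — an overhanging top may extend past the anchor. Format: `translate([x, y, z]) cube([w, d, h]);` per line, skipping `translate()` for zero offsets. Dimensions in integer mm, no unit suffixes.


translate([185, 437, 0]) cube([84, 15, 421]);
translate([544, 437, 0]) cube([84, 15, 421]);
translate([269, 437, 0]) cube([275, 15, 84]);
translate([269, 437, 337]) cube([275, 15, 84]);
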